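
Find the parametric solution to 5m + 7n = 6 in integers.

Step 1: Compute gcd(5, 7) = 1.
Since 1 divides 6, solutions exist.

Step 2: Find a particular solution using extended Euclidean algorithm.
We get m₀ = 18, n₀ = -12.
Check: 5*18 + 7*-12 = 6 = 6 ✓

Step 3: Write the general solution.
m = 18 + (7/1)t = 18 + 7t
n = -12 - (5/1)t = -12 - 5t
for any integer t.

m = 18 + 7t, n = -12 - 5t for integer t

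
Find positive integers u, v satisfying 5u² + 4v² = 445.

Try small values of u and check whether (445 - 5u²)/4 is a perfect square.
u = 3: 5·3² = 45, so 4v² = 445 - 45 = 400, giving v² = 100, v = 10.
Check: 5·3² + 4·10² = 45 + 400 = 445 ✓

u = 3, v = 10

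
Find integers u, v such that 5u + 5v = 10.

Step 1: Check solvability.
gcd(5, 5) = 5
Since 5 divides 10, solutions exist.

Step 2: Apply extended Euclidean algorithm to find gcd.
We find integers such that 5*x0 + 5*y0 = 5

Step 3: Scale the particular solution.
Multiply by 10/5 = 2:
u = 0, v = 2

Step 4: Verify.
5*(0) + 5*(2) = 10 = 10 ✓

u = 0, v = 2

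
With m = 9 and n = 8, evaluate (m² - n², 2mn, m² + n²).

a = m² - n² = 81 - 64 = 17
b = 2mn = 2·9·8 = 144
c = m² + n² = 81 + 64 = 145
Verify: 17² + 144² = 289 + 20736 = 21025 = 145² ✓

(17, 144, 145)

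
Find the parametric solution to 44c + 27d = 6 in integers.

Step 1: Compute gcd(44, 27) = 1.
Since 1 divides 6, solutions exist.

Step 2: Find a particular solution using extended Euclidean algorithm.
We get c₀ = 48, d₀ = -78.
Check: 44*48 + 27*-78 = 6 = 6 ✓

Step 3: Write the general solution.
c = 48 + (27/1)t = 48 + 27t
d = -78 - (44/1)t = -78 - 44t
for any integer t.

c = 48 + 27t, d = -78 - 44t for integer t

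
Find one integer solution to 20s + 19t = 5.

Step 1: Check solvability.
gcd(20, 19) = 1
Since 1 divides 5, solutions exist.

Step 2: Apply extended Euclidean algorithm to find gcd.
We find integers such that 20*x0 + 19*y0 = 1

Step 3: Scale the particular solution.
Multiply by 5/1 = 5:
s = 5, t = -5

Step 4: Verify.
20*(5) + 19*(-5) = 5 = 5 ✓

s = 5, t = -5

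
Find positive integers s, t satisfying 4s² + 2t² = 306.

Try small values of s and check whether (306 - 4s²)/2 is a perfect square.
s = 8: 4·8² = 256, so 2t² = 306 - 256 = 50, giving t² = 25, t = 5.
Check: 4·8² + 2·5² = 256 + 50 = 306 ✓

s = 8, t = 5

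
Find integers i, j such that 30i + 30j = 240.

Step 1: Check solvability.
gcd(30, 30) = 30
Since 30 divides 240, solutions exist.

Step 2: Apply extended Euclidean algorithm to find gcd.
We find integers such that 30*x0 + 30*y0 = 30

Step 3: Scale the particular solution.
Multiply by 240/30 = 8:
i = 0, j = 8

Step 4: Verify.
30*(0) + 30*(8) = 240 = 240 ✓

i = 0, j = 8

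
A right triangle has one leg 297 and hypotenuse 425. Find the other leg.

b² = c² - a² = 180625 - 88209 = 92416
b = 304

304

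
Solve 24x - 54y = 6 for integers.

Step 1: Check solvability.
gcd(24, 54) = 6
Since 6 divides 6, solutions exist.

Step 2: Apply extended Euclidean algorithm to find gcd.
We find integers such that 24*x0 + 54*y0 = 6

Step 3: Scale the particular solution.
Multiply by 6/6 = 1:
x = -2, y = -1

Step 4: Verify.
24*(-2) - 54*(-1) = 6 = 6 ✓

x = -2, y = -1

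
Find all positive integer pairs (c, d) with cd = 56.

The positive divisors of 56 are: 1, 2, 4, 7, 8, 14, 28, 56.
Each divisor d gives the pair (d, 56/d):
(1, 56), (2, 28), (4, 14), (7, 8), (8, 7), (14, 4), (28, 2), (56, 1)

(1, 56), (2, 28), (4, 14), (7, 8), (8, 7), (14, 4), (28, 2), (56, 1)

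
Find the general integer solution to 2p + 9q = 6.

Step 1: Compute gcd(2, 9) = 1.
Since 1 divides 6, solutions exist.

Step 2: Find a particular solution using extended Euclidean algorithm.
We get p₀ = -24, q₀ = 6.
Check: 2*-24 + 9*6 = 6 = 6 ✓

Step 3: Write the general solution.
p = -24 + (9/1)t = -24 + 9t
q = 6 - (2/1)t = 6 - 2t
for any integer t.

p = -24 + 9t, q = 6 - 2t for integer t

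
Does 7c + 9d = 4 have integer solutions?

Step 1: Compute gcd(7, 9).
gcd(7, 9) = 1

Step 2: Check divisibility.
Does 1 divide 4? 4 = 1 x 4, so yes.

By the theorem on linear Diophantine equations, 7c + 9d = 4 has integer solutions if and only if gcd(7, 9) divides 4. Since 1 | 4, solutions exist.

Yes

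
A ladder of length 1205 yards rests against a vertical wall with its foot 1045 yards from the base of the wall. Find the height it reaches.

The ladder, wall, and ground form a right triangle with hypotenuse 1205 and one leg 1045.
By the Pythagorean theorem: h² = 1205² - 1045² = 1452025 - 1092025 = 360000
h = √360000 = 600 yards

600 yards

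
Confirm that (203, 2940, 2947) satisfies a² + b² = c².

Compute a² + b² = 203² + 2940² = 41209 + 8643600 = 8684809
Compute c² = 2947² = 8684809
Since 8684809 = 8684809, confirmed.

Yes, it is a Pythagorean triple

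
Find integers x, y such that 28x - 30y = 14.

Step 1: Check solvability.
gcd(28, 30) = 2
Since 2 divides 14, solutions exist.

Step 2: Apply extended Euclidean algorithm to find gcd.
We find integers such that 28*x0 + 30*y0 = 2

Step 3: Scale the particular solution.
Multiply by 14/2 = 7:
x = -7, y = -7

Step 4: Verify.
28*(-7) - 30*(-7) = 14 = 14 ✓

x = -7, y = -7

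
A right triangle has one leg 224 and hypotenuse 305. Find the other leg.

a² = c² - b² = 93025 - 50176 = 42849
a = 207

207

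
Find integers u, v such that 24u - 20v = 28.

Step 1: Check solvability.
gcd(24, 20) = 4
Since 4 divides 28, solutions exist.

Step 2: Apply extended Euclidean algorithm to find gcd.
We find integers such that 24*x0 + 20*y0 = 4

Step 3: Scale the particular solution.
Multiply by 28/4 = 7:
u = 7, v = 7

Step 4: Verify.
24*(7) - 20*(7) = 28 = 28 ✓

u = 7, v = 7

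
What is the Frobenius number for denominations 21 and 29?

For two coprime denominations a and b, the Frobenius number (largest value not representable as a non-negative combination) is ab - a - b.
Here gcd(21, 29) = 1, so they are coprime.
F(21, 29) = 21·29 - 21 - 29 = 609 - 50 = 559

559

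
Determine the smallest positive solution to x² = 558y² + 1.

We seek the smallest positive integers (x, y) with x² - 558y² = 1, i.e., x² = 558y² + 1.
Try successive y values:
y = 1: x² = 558·1² + 1 = 559, not a perfect square
y = 2: x² = 558·2² + 1 = 2233, not a perfect square
y = 3: x² = 558·3² + 1 = 5023, not a perfect square
... continuing the search (or via continued fractions) ...
y = 336: x² = 558·336² + 1 = 62995969, x = 7937 ✓

Verify: 7937² - 558·336² = 62995969 - 62995968 = 1 ✓

x = 7937, y = 336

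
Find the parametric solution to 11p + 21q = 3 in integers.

Step 1: Compute gcd(11, 21) = 1.
Since 1 divides 3, solutions exist.

Step 2: Find a particular solution using extended Euclidean algorithm.
We get p₀ = 6, q₀ = -3.
Check: 11*6 + 21*-3 = 3 = 3 ✓

Step 3: Write the general solution.
p = 6 + (21/1)t = 6 + 21t
q = -3 - (11/1)t = -3 - 11t
for any integer t.

p = 6 + 21t, q = -3 - 11t for integer t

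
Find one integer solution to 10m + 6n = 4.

Step 1: Check solvability.
gcd(10, 6) = 2
Since 2 divides 4, solutions exist.

Step 2: Apply extended Euclidean algorithm to find gcd.
We find integers such that 10*x0 + 6*y0 = 2

Step 3: Scale the particular solution.
Multiply by 4/2 = 2:
m = -2, n = 4

Step 4: Verify.
10*(-2) + 6*(4) = 4 = 4 ✓

m = -2, n = 4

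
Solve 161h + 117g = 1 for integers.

Step 1: Check solvability.
gcd(161, 117) = 1
Since 1 divides 1, solutions exist.

Step 2: Apply extended Euclidean algorithm to find gcd.
We find integers such that 161*x0 + 117*y0 = 1

Step 3: Scale the particular solution.
Multiply by 1/1 = 1:
h = 8, g = -11

Step 4: Verify.
161*(8) + 117*(-11) = 1 = 1 ✓

h = 8, g = -11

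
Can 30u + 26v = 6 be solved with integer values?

Step 1: Compute gcd(30, 26).
gcd(30, 26) = 2

Step 2: Check divisibility.
Does 2 divide 6? 6 = 2 x 3, so yes.

By the theorem on linear Diophantine equations, 30u + 26v = 6 has integer solutions if and only if gcd(30, 26) divides 6. Since 2 | 6, solutions exist.

Yes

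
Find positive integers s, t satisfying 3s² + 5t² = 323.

Try small values of s and check whether (323 - 3s²)/5 is a perfect square.
s = 1: 3·1² = 3, so 5t² = 323 - 3 = 320, giving t² = 64, t = 8.
Check: 3·1² + 5·8² = 3 + 320 = 323 ✓

s = 1, t = 8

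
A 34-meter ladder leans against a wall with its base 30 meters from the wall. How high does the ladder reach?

The ladder, wall, and ground form a right triangle with hypotenuse 34 and one leg 30.
By the Pythagorean theorem: h² = 34² - 30² = 1156 - 900 = 256
h = √256 = 16 meters

16 meters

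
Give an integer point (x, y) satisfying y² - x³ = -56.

Try small integer x values and check whether x³ - 56 is a perfect square.
x = 18: x³ - 56 = 18³ - 56 = 5832 - 56 = 5776
Is 5776 a perfect square? 76² = 5776 ✓
So (x, y) = (18, -76) is a solution.

x = 18, y = -76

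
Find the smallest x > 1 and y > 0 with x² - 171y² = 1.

We seek the smallest positive integers (x, y) with x² - 171y² = 1, i.e., x² = 171y² + 1.
Try successive y values:
y = 1: x² = 171·1² + 1 = 172, not a perfect square
y = 2: x² = 171·2² + 1 = 685, not a perfect square
y = 3: x² = 171·3² + 1 = 1540, not a perfect square
... continuing the search (or via continued fractions) ...
y = 13: x² = 171·13² + 1 = 28900, x = 170 ✓

Verify: 170² - 171·13² = 28900 - 28899 = 1 ✓

x = 170, y = 13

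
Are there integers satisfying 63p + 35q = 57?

Step 1: Compute gcd(63, 35).
gcd(63, 35) = 7

Step 2: Check divisibility.
Does 7 divide 57? 57 = 7 x 8 + 1, so no.

By the theorem on linear Diophantine equations, 63p + 35q = 57 has integer solutions if and only if gcd(63, 35) divides 57. Since 7 does not divide 57, no solutions exist.

No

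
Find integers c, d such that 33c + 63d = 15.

Step 1: Check solvability.
gcd(33, 63) = 3
Since 3 divides 15, solutions exist.

Step 2: Apply extended Euclidean algorithm to find gcd.
We find integers such that 33*x0 + 63*y0 = 3

Step 3: Scale the particular solution.
Multiply by 15/3 = 5:
c = 10, d = -5

Step 4: Verify.
33*(10) + 63*(-5) = 15 = 15 ✓

c = 10, d = -5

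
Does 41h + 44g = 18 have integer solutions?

Step 1: Compute gcd(41, 44).
gcd(41, 44) = 1

Step 2: Check divisibility.
Does 1 divide 18? 18 = 1 x 18, so yes.

By the theorem on linear Diophantine equations, 41h + 44g = 18 has integer solutions if and only if gcd(41, 44) divides 18. Since 1 | 18, solutions exist.

Yes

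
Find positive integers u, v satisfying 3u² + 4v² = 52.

Try small values of u and check whether (52 - 3u²)/4 is a perfect square.
u = 4: 3·4² = 48, so 4v² = 52 - 48 = 4, giving v² = 1, v = 1.
Check: 3·4² + 4·1² = 48 + 4 = 52 ✓

u = 4, v = 1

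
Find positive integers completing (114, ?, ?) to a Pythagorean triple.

We need the other leg and hypotenuse such that 114² + x² = c².
Take x = 3248, c = 3250: 114² + 3248² = 12996 + 10549504 = 10562500 = 3250² ✓
Triple: (114, 3248, 3250)

(114, 3248, 3250)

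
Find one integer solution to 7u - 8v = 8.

Step 1: Check solvability.
gcd(7, 8) = 1
Since 1 divides 8, solutions exist.

Step 2: Apply extended Euclidean algorithm to find gcd.
We find integers such that 7*x0 + 8*y0 = 1

Step 3: Scale the particular solution.
Multiply by 8/1 = 8:
u = -8, v = -8

Step 4: Verify.
7*(-8) - 8*(-8) = 8 = 8 ✓

u = -8, v = -8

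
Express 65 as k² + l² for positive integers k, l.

We need to find integers k, l > 0 such that k² + l² = 65.
Trying k = 1: l² = 65 - 1² = 65 - 1 = 64
l = 8
Check: 1² + 8² = 1 + 64 = 65 ✓

65 = 1² + 8²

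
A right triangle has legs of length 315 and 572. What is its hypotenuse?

c² = a² + b² = 315² + 572² = 99225 + 327184 = 426409
c = 653

653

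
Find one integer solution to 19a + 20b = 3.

Step 1: Check solvability.
gcd(19, 20) = 1
Since 1 divides 3, solutions exist.

Step 2: Apply extended Euclidean algorithm to find gcd.
We find integers such that 19*x0 + 20*y0 = 1

Step 3: Scale the particular solution.
Multiply by 3/1 = 3:
a = -3, b = 3

Step 4: Verify.
19*(-3) + 20*(3) = 3 = 3 ✓

a = -3, b = 3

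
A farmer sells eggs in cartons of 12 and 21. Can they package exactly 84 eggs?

We need non-negative a, b with 12a + 21b = 84.
gcd(12, 21) = 3 divides 84.
Try a = 0: 21b = 84 - 0 = 84, so b = 4.
One way: 0 cartons of 12 and 4 cartons of 21.

Yes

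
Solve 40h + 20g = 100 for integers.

Step 1: Check solvability.
gcd(40, 20) = 20
Since 20 divides 100, solutions exist.

Step 2: Apply extended Euclidean algorithm to find gcd.
We find integers such that 40*x0 + 20*y0 = 20

Step 3: Scale the particular solution.
Multiply by 100/20 = 5:
h = 0, g = 5

Step 4: Verify.
40*(0) + 20*(5) = 100 = 100 ✓

h = 0, g = 5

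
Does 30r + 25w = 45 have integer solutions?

Step 1: Compute gcd(30, 25).
gcd(30, 25) = 5

Step 2: Check divisibility.
Does 5 divide 45? 45 = 5 x 9, so yes.

By the theorem on linear Diophantine equations, 30r + 25w = 45 has integer solutions if and only if gcd(30, 25) divides 45. Since 5 | 45, solutions exist.

Yes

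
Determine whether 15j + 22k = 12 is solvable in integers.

Step 1: Compute gcd(15, 22).
gcd(15, 22) = 1

Step 2: Check divisibility.
Does 1 divide 12? 12 = 1 x 12, so yes.

By the theorem on linear Diophantine equations, 15j + 22k = 12 has integer solutions if and only if gcd(15, 22) divides 12. Since 1 | 12, solutions exist.

Yes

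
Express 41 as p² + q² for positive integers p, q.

We need to find integers p, q > 0 such that p² + q² = 41.
Trying p = 4: q² = 41 - 4² = 41 - 16 = 25
q = 5
Check: 4² + 5² = 16 + 25 = 41 ✓

41 = 4² + 5²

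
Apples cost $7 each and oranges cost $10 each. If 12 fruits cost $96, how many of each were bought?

Let a = apples, o = oranges.
a + o = 12
7a + 10o = 96
Substitute o = 12 - a:
7a + 10(12 - a) = 96
(7 - 10)a = 96 - 120
-3a = -24
a = 8, o = 12 - 8 = 4

Apples: 8, Oranges: 4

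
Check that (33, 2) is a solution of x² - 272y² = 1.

Compute x² = 33² = 1089
Compute 272y² = 272·2² = 272·4 = 1088
x² - 272y² = 1089 - 1088 = 1
Since this equals 1, (33, 2) is a solution.

Yes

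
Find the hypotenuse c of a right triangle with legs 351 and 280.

c² = a² + b² = 351² + 280² = 123201 + 78400 = 201601
c = 449

449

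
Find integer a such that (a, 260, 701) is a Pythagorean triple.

a² = c² - b² = 701² - 260² = 491401 - 67600 = 423801
a = sqrt(423801) = 651

651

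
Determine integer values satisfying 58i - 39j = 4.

Step 1: Check solvability.
gcd(58, 39) = 1
Since 1 divides 4, solutions exist.

Step 2: Apply extended Euclidean algorithm to find gcd.
We find integers such that 58*x0 + 39*y0 = 1

Step 3: Scale the particular solution.
Multiply by 4/1 = 4:
i = -8, j = -12

Step 4: Verify.
58*(-8) - 39*(-12) = 4 = 4 ✓

i = -8, j = -12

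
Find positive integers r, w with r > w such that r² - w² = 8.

Factor: r² - w² = (r+w)(r-w) = 8.
We need two factors of 8 with the same parity.
Use r+w = 4 and r-w = 2 (product 4·2 = 8).
Adding: 2r = 6, so r = 3.
Subtracting: 2w = 2, so w = 1.
Check: 3² - 1² = 9 - 1 = 8 ✓

r = 3, w = 1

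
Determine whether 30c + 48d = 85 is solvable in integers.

Step 1: Compute gcd(30, 48).
gcd(30, 48) = 6

Step 2: Check divisibility.
Does 6 divide 85? 85 = 6 x 14 + 1, so no.

By the theorem on linear Diophantine equations, 30c + 48d = 85 has integer solutions if and only if gcd(30, 48) divides 85. Since 6 does not divide 85, no solutions exist.

No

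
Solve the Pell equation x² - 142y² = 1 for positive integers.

We seek the smallest positive integers (x, y) with x² - 142y² = 1, i.e., x² = 142y² + 1.
Try successive y values:
y = 1: x² = 142·1² + 1 = 143, not a perfect square
y = 2: x² = 142·2² + 1 = 569, not a perfect square
y = 3: x² = 142·3² + 1 = 1279, not a perfect square
... continuing the search (or via continued fractions) ...
y = 12: x² = 142·12² + 1 = 20449, x = 143 ✓

Verify: 143² - 142·12² = 20449 - 20448 = 1 ✓

x = 143, y = 12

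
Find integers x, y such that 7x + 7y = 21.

Step 1: Check solvability.
gcd(7, 7) = 7
Since 7 divides 21, solutions exist.

Step 2: Apply extended Euclidean algorithm to find gcd.
We find integers such that 7*x0 + 7*y0 = 7

Step 3: Scale the particular solution.
Multiply by 21/7 = 3:
x = 0, y = 3

Step 4: Verify.
7*(0) + 7*(3) = 21 = 21 ✓

x = 0, y = 3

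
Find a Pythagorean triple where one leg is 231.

We need the other leg and hypotenuse such that 231² + x² = c².
Take x = 160, c = 281: 231² + 160² = 53361 + 25600 = 78961 = 281² ✓
Triple: (231, 160, 281)

(231, 160, 281)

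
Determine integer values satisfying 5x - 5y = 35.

Step 1: Check solvability.
gcd(5, 5) = 5
Since 5 divides 35, solutions exist.

Step 2: Apply extended Euclidean algorithm to find gcd.
We find integers such that 5*x0 + 5*y0 = 5

Step 3: Scale the particular solution.
Multiply by 35/5 = 7:
x = 0, y = -7

Step 4: Verify.
5*(0) - 5*(-7) = 35 = 35 ✓

x = 0, y = -7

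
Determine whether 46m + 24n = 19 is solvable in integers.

Step 1: Compute gcd(46, 24).
gcd(46, 24) = 2

Step 2: Check divisibility.
Does 2 divide 19? 19 = 2 x 9 + 1, so no.

By the theorem on linear Diophantine equations, 46m + 24n = 19 has integer solutions if and only if gcd(46, 24) divides 19. Since 2 does not divide 19, no solutions exist.

No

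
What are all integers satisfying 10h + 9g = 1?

Step 1: Compute gcd(10, 9) = 1.
Since 1 divides 1, solutions exist.

Step 2: Find a particular solution using extended Euclidean algorithm.
We get h₀ = 1, g₀ = -1.
Check: 10*1 + 9*-1 = 1 = 1 ✓

Step 3: Write the general solution.
h = 1 + (9/1)t = 1 + 9t
g = -1 - (10/1)t = -1 - 10t
for any integer t.

h = 1 + 9t, g = -1 - 10t for integer t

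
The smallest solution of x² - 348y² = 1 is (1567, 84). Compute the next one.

Solutions to x² - Dy² = 1 are generated by powers of (x₀ + y₀√D).
The next solution satisfies x₁ + y₁√348 = (x₀ + y₀√348)², giving:
x₁ = x₀² + 348y₀² = 1567² + 348·84² = 2455489 + 2455488 = 4910977
y₁ = 2x₀y₀ = 2·1567·84 = 263256

Verify: 4910977² - 348·263256² = 24117695094529 - 24117695094528 = 1 ✓

x = 4910977, y = 263256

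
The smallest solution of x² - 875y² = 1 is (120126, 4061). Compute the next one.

Solutions to x² - Dy² = 1 are generated by powers of (x₀ + y₀√D).
The next solution satisfies x₁ + y₁√875 = (x₀ + y₀√875)², giving:
x₁ = x₀² + 875y₀² = 120126² + 875·4061² = 14430255876 + 14430255875 = 28860511751
y₁ = 2x₀y₀ = 2·120126·4061 = 975663372

Verify: 28860511751² - 875·975663372² = 832929138529609086001 - 832929138529609086000 = 1 ✓

x = 28860511751, y = 975663372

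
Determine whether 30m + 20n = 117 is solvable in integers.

Step 1: Compute gcd(30, 20).
gcd(30, 20) = 10

Step 2: Check divisibility.
Does 10 divide 117? 117 = 10 x 11 + 7, so no.

By the theorem on linear Diophantine equations, 30m + 20n = 117 has integer solutions if and only if gcd(30, 20) divides 117. Since 10 does not divide 117, no solutions exist.

No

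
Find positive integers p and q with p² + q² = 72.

We need to find integers p, q > 0 such that p² + q² = 72.
Trying p = 6: q² = 72 - 6² = 72 - 36 = 36
q = 6
Check: 6² + 6² = 36 + 36 = 72 ✓

72 = 6² + 6²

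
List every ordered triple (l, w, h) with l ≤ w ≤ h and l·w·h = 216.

Iterate l from 1 to ⌊216^(1/3)⌋. For each l dividing 216, iterate w ≥ l with w dividing 216/l, and set h = 216/(l·w).
Triples found (19): (1×1×216), (1×2×108), (1×3×72), (1×4×54), (1×6×36), (1×8×27), (1×9×24), (1×12×18), (2×2×54), (2×3×36), (2×4×27), (2×6×18), (2×9×12), (3×3×24), (3×4×18), (3×6×12), (3×8×9), (4×6×9), (6×6×6)

(1×1×216), (1×2×108), (1×3×72), (1×4×54), (1×6×36), (1×8×27), (1×9×24), (1×12×18), (2×2×54), (2×3×36), (2×4×27), (2×6×18), (2×9×12), (3×3×24), (3×4×18), (3×6×12), (3×8×9), (4×6×9), (6×6×6)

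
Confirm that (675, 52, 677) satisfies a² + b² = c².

Compute a² + b² = 675² + 52² = 455625 + 2704 = 458329
Compute c² = 677² = 458329
Since 458329 = 458329, confirmed.

Yes, it is a Pythagorean triple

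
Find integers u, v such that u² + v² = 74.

We need to find integers u, v > 0 such that u² + v² = 74.
Trying u = 5: v² = 74 - 5² = 74 - 25 = 49
v = 7
Check: 5² + 7² = 25 + 49 = 74 ✓

74 = 5² + 7²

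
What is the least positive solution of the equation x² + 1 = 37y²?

We need x² = 37y² - 1. Try successive y:
y = 1: x² = 37·1² - 1 = 36 = 6² ✓
Check: 6² - 37·1² = 36 - 37 = -1 ✓

x = 6, y = 1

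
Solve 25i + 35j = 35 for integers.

Step 1: Check solvability.
gcd(25, 35) = 5
Since 5 divides 35, solutions exist.

Step 2: Apply extended Euclidean algorithm to find gcd.
We find integers such that 25*x0 + 35*y0 = 5

Step 3: Scale the particular solution.
Multiply by 35/5 = 7:
i = 21, j = -14

Step 4: Verify.
25*(21) + 35*(-14) = 35 = 35 ✓

i = 21, j = -14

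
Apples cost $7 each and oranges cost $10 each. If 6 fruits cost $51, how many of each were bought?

Let a = apples, o = oranges.
a + o = 6
7a + 10o = 51
Substitute o = 6 - a:
7a + 10(6 - a) = 51
(7 - 10)a = 51 - 60
-3a = -9
a = 3, o = 6 - 3 = 3

Apples: 3, Oranges: 3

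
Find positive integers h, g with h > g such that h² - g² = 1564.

Factor: h² - g² = (h+g)(h-g) = 1564.
We need two factors of 1564 with the same parity.
Use h+g = 782 and h-g = 2 (product 782·2 = 1564).
Adding: 2h = 784, so h = 392.
Subtracting: 2g = 780, so g = 390.
Check: 392² - 390² = 153664 - 152100 = 1564 ✓

h = 392, g = 390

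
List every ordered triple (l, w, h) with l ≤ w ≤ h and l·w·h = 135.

Iterate l from 1 to ⌊135^(1/3)⌋. For each l dividing 135, iterate w ≥ l with w dividing 135/l, and set h = 135/(l·w).
Triples found (6): (1×1×135), (1×3×45), (1×5×27), (1×9×15), (3×3×15), (3×5×9)

(1×1×135), (1×3×45), (1×5×27), (1×9×15), (3×3×15), (3×5×9)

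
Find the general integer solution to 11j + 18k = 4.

Step 1: Compute gcd(11, 18) = 1.
Since 1 divides 4, solutions exist.

Step 2: Find a particular solution using extended Euclidean algorithm.
We get j₀ = 20, k₀ = -12.
Check: 11*20 + 18*-12 = 4 = 4 ✓

Step 3: Write the general solution.
j = 20 + (18/1)t = 20 + 18t
k = -12 - (11/1)t = -12 - 11t
for any integer t.

j = 20 + 18t, k = -12 - 11t for integer t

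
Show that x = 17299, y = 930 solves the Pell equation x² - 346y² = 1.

Compute x² = 17299² = 299255401
Compute 346y² = 346·930² = 346·864900 = 299255400
x² - 346y² = 299255401 - 299255400 = 1
Since this equals 1, (17299, 930) is a solution.

Yes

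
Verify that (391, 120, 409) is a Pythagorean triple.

Compute a² + b²:
391² + 120² = 152881 + 14400 = 167281
Compute c²:
409² = 167281
Since 167281 = 167281, it is a Pythagorean triple.

Yes, it is a Pythagorean triple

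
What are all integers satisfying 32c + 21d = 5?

Step 1: Compute gcd(32, 21) = 1.
Since 1 divides 5, solutions exist.

Step 2: Find a particular solution using extended Euclidean algorithm.
We get c₀ = 10, d₀ = -15.
Check: 32*10 + 21*-15 = 5 = 5 ✓

Step 3: Write the general solution.
c = 10 + (21/1)t = 10 + 21t
d = -15 - (32/1)t = -15 - 32t
for any integer t.

c = 10 + 21t, d = -15 - 32t for integer t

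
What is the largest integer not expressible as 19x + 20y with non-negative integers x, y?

For two coprime denominations a and b, the Frobenius number (largest value not representable as a non-negative combination) is ab - a - b.
Here gcd(19, 20) = 1, so they are coprime.
F(19, 20) = 19·20 - 19 - 20 = 380 - 39 = 341

341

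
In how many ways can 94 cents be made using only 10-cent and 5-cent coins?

We need non-negative integers (x, y) with 10x + 5y = 94.
For each x from 0 to 9, check if (94 - 10x) is a non-negative multiple of 5.
Solutions (x, y): none
Count: 0

0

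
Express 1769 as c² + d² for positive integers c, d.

We need to find integers c, d > 0 such that c² + d² = 1769.
Trying c = 13: d² = 1769 - 13² = 1769 - 169 = 1600
d = 40
Check: 13² + 40² = 169 + 1600 = 1769 ✓

1769 = 13² + 40²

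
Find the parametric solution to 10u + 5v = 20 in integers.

Step 1: Compute gcd(10, 5) = 5.
Since 5 divides 20, solutions exist.

Step 2: Find a particular solution using extended Euclidean algorithm.
We get u₀ = 0, v₀ = 4.
Check: 10*0 + 5*4 = 20 = 20 ✓

Step 3: Write the general solution.
u = 0 + (5/5)t = 0 + 1t
v = 4 - (10/5)t = 4 - 2t
for any integer t.

u = 0 + 1t, v = 4 - 2t for integer t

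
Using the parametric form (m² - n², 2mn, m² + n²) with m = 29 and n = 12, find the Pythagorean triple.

a = m² - n² = 29² - 12² = 841 - 144 = 697
b = 2mn = 2·29·12 = 696
c = m² + n² = 841 + 144 = 985
Verify: 697² + 696² = 485809 + 484416 = 970225 = 985² ✓

(697, 696, 985)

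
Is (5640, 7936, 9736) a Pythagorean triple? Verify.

Compute a² + b² = 5640² + 7936² = 31809600 + 62980096 = 94789696
Compute c² = 9736² = 94789696
Since 94789696 = 94789696, confirmed.

Yes, it is a Pythagorean triple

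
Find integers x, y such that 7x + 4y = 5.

Step 1: Check solvability.
gcd(7, 4) = 1
Since 1 divides 5, solutions exist.

Step 2: Apply extended Euclidean algorithm to find gcd.
We find integers such that 7*x0 + 4*y0 = 1

Step 3: Scale the particular solution.
Multiply by 5/1 = 5:
x = -5, y = 10

Step 4: Verify.
7*(-5) + 4*(10) = 5 = 5 ✓

x = -5, y = 10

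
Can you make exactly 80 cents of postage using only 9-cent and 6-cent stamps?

We need non-negative x, y with 9x + 6y = 80.
gcd(9, 6) = 3, and 3 does not divide 80.
No integer solutions exist, so certainly no non-negative ones.

No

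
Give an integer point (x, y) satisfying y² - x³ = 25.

Try small integer x values and check whether x³ + 25 is a perfect square.
x = 0: x³ + 25 = 0³ + 25 = 0 + 25 = 25
Is 25 a perfect square? 5² = 25 ✓
So (x, y) = (0, -5) is a solution.

x = 0, y = -5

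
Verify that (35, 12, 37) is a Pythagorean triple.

Compute a² + b² = 35² + 12² = 1225 + 144 = 1369
Compute c² = 37² = 1369
Since 1369 = 1369, confirmed.

Yes, it is a Pythagorean triple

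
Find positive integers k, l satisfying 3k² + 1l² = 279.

Try small values of k and check whether (279 - 3k²)/1 is a perfect square.
k = 9: 3·9² = 243, so 1l² = 279 - 243 = 36, giving l² = 36, l = 6.
Check: 3·9² + 1·6² = 243 + 36 = 279 ✓

k = 9, l = 6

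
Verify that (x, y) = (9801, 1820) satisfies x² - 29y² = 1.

Compute x² = 9801² = 96059601
Compute 29y² = 29·1820² = 29·3312400 = 96059600
x² - 29y² = 96059601 - 96059600 = 1
Since this equals 1, (9801, 1820) is a solution.

Yes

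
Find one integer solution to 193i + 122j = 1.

Step 1: Check solvability.
gcd(193, 122) = 1
Since 1 divides 1, solutions exist.

Step 2: Apply extended Euclidean algorithm to find gcd.
We find integers such that 193*x0 + 122*y0 = 1

Step 3: Scale the particular solution.
Multiply by 1/1 = 1:
i = 55, j = -87

Step 4: Verify.
193*(55) + 122*(-87) = 1 = 1 ✓

i = 55, j = -87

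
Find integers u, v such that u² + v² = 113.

We need to find integers u, v > 0 such that u² + v² = 113.
Trying u = 7: v² = 113 - 7² = 113 - 49 = 64
v = 8
Check: 7² + 8² = 49 + 64 = 113 ✓

113 = 7² + 8²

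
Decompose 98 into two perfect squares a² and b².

We need to find integers a, b > 0 such that a² + b² = 98.
Trying a = 7: b² = 98 - 7² = 98 - 49 = 49
b = 7
Check: 7² + 7² = 49 + 49 = 98 ✓

98 = 7² + 7²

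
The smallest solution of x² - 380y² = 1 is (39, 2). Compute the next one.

Solutions to x² - Dy² = 1 are generated by powers of (x₀ + y₀√D).
The next solution satisfies x₁ + y₁√380 = (x₀ + y₀√380)², giving:
x₁ = x₀² + 380y₀² = 39² + 380·2² = 1521 + 1520 = 3041
y₁ = 2x₀y₀ = 2·39·2 = 156

Verify: 3041² - 380·156² = 9247681 - 9247680 = 1 ✓

x = 3041, y = 156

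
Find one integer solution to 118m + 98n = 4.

Step 1: Check solvability.
gcd(118, 98) = 2
Since 2 divides 4, solutions exist.

Step 2: Apply extended Euclidean algorithm to find gcd.
We find integers such that 118*x0 + 98*y0 = 2

Step 3: Scale the particular solution.
Multiply by 4/2 = 2:
m = 10, n = -12

Step 4: Verify.
118*(10) + 98*(-12) = 4 = 4 ✓

m = 10, n = -12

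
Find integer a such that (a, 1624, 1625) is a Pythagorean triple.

a² = c² - b² = 1625² - 1624² = 2640625 - 2637376 = 3249
a = sqrt(3249) = 57

57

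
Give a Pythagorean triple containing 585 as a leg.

We need the other leg and hypotenuse such that 585² + x² = c².
Take x = 928, c = 1097: 585² + 928² = 342225 + 861184 = 1203409 = 1097² ✓
Triple: (585, 928, 1097)

(585, 928, 1097)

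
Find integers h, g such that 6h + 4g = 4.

Step 1: Check solvability.
gcd(6, 4) = 2
Since 2 divides 4, solutions exist.

Step 2: Apply extended Euclidean algorithm to find gcd.
We find integers such that 6*x0 + 4*y0 = 2

Step 3: Scale the particular solution.
Multiply by 4/2 = 2:
h = 2, g = -2

Step 4: Verify.
6*(2) + 4*(-2) = 4 = 4 ✓

h = 2, g = -2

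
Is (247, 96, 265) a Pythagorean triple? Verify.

Compute a² + b² = 247² + 96² = 61009 + 9216 = 70225
Compute c² = 265² = 70225
Since 70225 = 70225, confirmed.

Yes, it is a Pythagorean triple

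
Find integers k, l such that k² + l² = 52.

We need to find integers k, l > 0 such that k² + l² = 52.
Trying k = 4: l² = 52 - 4² = 52 - 16 = 36
l = 6
Check: 4² + 6² = 16 + 36 = 52 ✓

52 = 4² + 6²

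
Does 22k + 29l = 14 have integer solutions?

Step 1: Compute gcd(22, 29).
gcd(22, 29) = 1

Step 2: Check divisibility.
Does 1 divide 14? 14 = 1 x 14, so yes.

By the theorem on linear Diophantine equations, 22k + 29l = 14 has integer solutions if and only if gcd(22, 29) divides 14. Since 1 | 14, solutions exist.

Yes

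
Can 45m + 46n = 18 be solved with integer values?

Step 1: Compute gcd(45, 46).
gcd(45, 46) = 1

Step 2: Check divisibility.
Does 1 divide 18? 18 = 1 x 18, so yes.

By the theorem on linear Diophantine equations, 45m + 46n = 18 has integer solutions if and only if gcd(45, 46) divides 18. Since 1 | 18, solutions exist.

Yes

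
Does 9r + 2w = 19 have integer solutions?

Step 1: Compute gcd(9, 2).
gcd(9, 2) = 1

Step 2: Check divisibility.
Does 1 divide 19? 19 = 1 x 19, so yes.

By the theorem on linear Diophantine equations, 9r + 2w = 19 has integer solutions if and only if gcd(9, 2) divides 19. Since 1 | 19, solutions exist.

Yes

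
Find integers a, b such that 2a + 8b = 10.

Step 1: Check solvability.
gcd(2, 8) = 2
Since 2 divides 10, solutions exist.

Step 2: Apply extended Euclidean algorithm to find gcd.
We find integers such that 2*x0 + 8*y0 = 2

Step 3: Scale the particular solution.
Multiply by 10/2 = 5:
a = 5, b = 0

Step 4: Verify.
2*(5) + 8*(0) = 10 = 10 ✓

a = 5, b = 0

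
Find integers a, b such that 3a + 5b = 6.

Step 1: Check solvability.
gcd(3, 5) = 1
Since 1 divides 6, solutions exist.

Step 2: Apply extended Euclidean algorithm to find gcd.
We find integers such that 3*x0 + 5*y0 = 1

Step 3: Scale the particular solution.
Multiply by 6/1 = 6:
a = 12, b = -6

Step 4: Verify.
3*(12) + 5*(-6) = 6 = 6 ✓

a = 12, b = -6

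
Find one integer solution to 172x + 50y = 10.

Step 1: Check solvability.
gcd(172, 50) = 2
Since 2 divides 10, solutions exist.

Step 2: Apply extended Euclidean algorithm to find gcd.
We find integers such that 172*x0 + 50*y0 = 2

Step 3: Scale the particular solution.
Multiply by 10/2 = 5:
x = -45, y = 155

Step 4: Verify.
172*(-45) + 50*(155) = 10 = 10 ✓

x = -45, y = 155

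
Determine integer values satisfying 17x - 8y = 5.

Step 1: Check solvability.
gcd(17, 8) = 1
Since 1 divides 5, solutions exist.

Step 2: Apply extended Euclidean algorithm to find gcd.
We find integers such that 17*x0 + 8*y0 = 1

Step 3: Scale the particular solution.
Multiply by 5/1 = 5:
x = 5, y = 10

Step 4: Verify.
17*(5) - 8*(10) = 5 = 5 ✓

x = 5, y = 10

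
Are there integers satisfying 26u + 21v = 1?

Step 1: Compute gcd(26, 21).
gcd(26, 21) = 1

Step 2: Check divisibility.
Does 1 divide 1? 1 = 1 x 1, so yes.

By the theorem on linear Diophantine equations, 26u + 21v = 1 has integer solutions if and only if gcd(26, 21) divides 1. Since 1 | 1, solutions exist.

Yes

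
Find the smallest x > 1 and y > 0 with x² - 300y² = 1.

We seek the smallest positive integers (x, y) with x² - 300y² = 1, i.e., x² = 300y² + 1.
Try successive y values:
y = 1: x² = 300·1² + 1 = 301, not a perfect square
y = 2: x² = 300·2² + 1 = 1201, not a perfect square
y = 3: x² = 300·3² + 1 = 2701, not a perfect square
... continuing the search (or via continued fractions) ...
y = 78: x² = 300·78² + 1 = 1825201, x = 1351 ✓

Verify: 1351² - 300·78² = 1825201 - 1825200 = 1 ✓

x = 1351, y = 78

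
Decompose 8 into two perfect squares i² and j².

We need to find integers i, j > 0 such that i² + j² = 8.
Trying i = 2: j² = 8 - 2² = 8 - 4 = 4
j = 2
Check: 2² + 2² = 4 + 4 = 8 ✓

8 = 2² + 2²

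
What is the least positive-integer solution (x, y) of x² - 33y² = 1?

We seek the smallest positive integers (x, y) with x² - 33y² = 1, i.e., x² = 33y² + 1.
Try successive y values:
y = 1: x² = 33·1² + 1 = 34, not a perfect square
y = 2: x² = 33·2² + 1 = 133, not a perfect square
y = 3: x² = 33·3² + 1 = 298, not a perfect square
... continuing the search (or via continued fractions) ...
y = 4: x² = 33·4² + 1 = 529, x = 23 ✓

Verify: 23² - 33·4² = 529 - 528 = 1 ✓

x = 23, y = 4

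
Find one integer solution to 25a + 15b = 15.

Step 1: Check solvability.
gcd(25, 15) = 5
Since 5 divides 15, solutions exist.

Step 2: Apply extended Euclidean algorithm to find gcd.
We find integers such that 25*x0 + 15*y0 = 5

Step 3: Scale the particular solution.
Multiply by 15/5 = 3:
a = -3, b = 6

Step 4: Verify.
25*(-3) + 15*(6) = 15 = 15 ✓

a = -3, b = 6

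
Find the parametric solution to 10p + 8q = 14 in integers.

Step 1: Compute gcd(10, 8) = 2.
Since 2 divides 14, solutions exist.

Step 2: Find a particular solution using extended Euclidean algorithm.
We get p₀ = 7, q₀ = -7.
Check: 10*7 + 8*-7 = 14 = 14 ✓

Step 3: Write the general solution.
p = 7 + (8/2)t = 7 + 4t
q = -7 - (10/2)t = -7 - 5t
for any integer t.

p = 7 + 4t, q = -7 - 5t for integer t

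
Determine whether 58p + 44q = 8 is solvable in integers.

Step 1: Compute gcd(58, 44).
gcd(58, 44) = 2

Step 2: Check divisibility.
Does 2 divide 8? 8 = 2 x 4, so yes.

By the theorem on linear Diophantine equations, 58p + 44q = 8 has integer solutions if and only if gcd(58, 44) divides 8. Since 2 | 8, solutions exist.

Yes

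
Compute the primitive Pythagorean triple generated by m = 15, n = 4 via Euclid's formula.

a = m² - n² = 15² - 4² = 225 - 16 = 209
b = 2mn = 2·15·4 = 120
c = m² + n² = 225 + 16 = 241
Verify: 209² + 120² = 43681 + 14400 = 58081 = 241² ✓

(209, 120, 241)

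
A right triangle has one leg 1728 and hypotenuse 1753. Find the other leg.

a² = c² - b² = 3073009 - 2985984 = 87025
a = 295

295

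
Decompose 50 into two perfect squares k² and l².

We need to find integers k, l > 0 such that k² + l² = 50.
Trying k = 1: l² = 50 - 1² = 50 - 1 = 49
l = 7
Check: 1² + 7² = 1 + 49 = 50 ✓

50 = 1² + 7²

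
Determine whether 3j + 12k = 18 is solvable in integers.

Step 1: Compute gcd(3, 12).
gcd(3, 12) = 3

Step 2: Check divisibility.
Does 3 divide 18? 18 = 3 x 6, so yes.

By the theorem on linear Diophantine equations, 3j + 12k = 18 has integer solutions if and only if gcd(3, 12) divides 18. Since 3 | 18, solutions exist.

Yes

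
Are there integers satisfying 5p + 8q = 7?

Step 1: Compute gcd(5, 8).
gcd(5, 8) = 1

Step 2: Check divisibility.
Does 1 divide 7? 7 = 1 x 7, so yes.

By the theorem on linear Diophantine equations, 5p + 8q = 7 has integer solutions if and only if gcd(5, 8) divides 7. Since 1 | 7, solutions exist.

Yes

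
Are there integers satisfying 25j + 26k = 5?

Step 1: Compute gcd(25, 26).
gcd(25, 26) = 1

Step 2: Check divisibility.
Does 1 divide 5? 5 = 1 x 5, so yes.

By the theorem on linear Diophantine equations, 25j + 26k = 5 has integer solutions if and only if gcd(25, 26) divides 5. Since 1 | 5, solutions exist.

Yes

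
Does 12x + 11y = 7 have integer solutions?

Step 1: Compute gcd(12, 11).
gcd(12, 11) = 1

Step 2: Check divisibility.
Does 1 divide 7? 7 = 1 x 7, so yes.

By the theorem on linear Diophantine equations, 12x + 11y = 7 has integer solutions if and only if gcd(12, 11) divides 7. Since 1 | 7, solutions exist.

Yes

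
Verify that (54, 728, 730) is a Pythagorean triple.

Compute a² + b²:
54² + 728² = 2916 + 529984 = 532900
Compute c²:
730² = 532900
Since 532900 = 532900, it is a Pythagorean triple.

Yes, it is a Pythagorean triple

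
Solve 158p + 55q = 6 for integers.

Step 1: Check solvability.
gcd(158, 55) = 1
Since 1 divides 6, solutions exist.

Step 2: Apply extended Euclidean algorithm to find gcd.
We find integers such that 158*x0 + 55*y0 = 1

Step 3: Scale the particular solution.
Multiply by 6/1 = 6:
p = -48, q = 138

Step 4: Verify.
158*(-48) + 55*(138) = 6 = 6 ✓

p = -48, q = 138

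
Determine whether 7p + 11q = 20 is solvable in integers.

Step 1: Compute gcd(7, 11).
gcd(7, 11) = 1

Step 2: Check divisibility.
Does 1 divide 20? 20 = 1 x 20, so yes.

By the theorem on linear Diophantine equations, 7p + 11q = 20 has integer solutions if and only if gcd(7, 11) divides 20. Since 1 | 20, solutions exist.

Yes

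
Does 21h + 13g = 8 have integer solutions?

Step 1: Compute gcd(21, 13).
gcd(21, 13) = 1

Step 2: Check divisibility.
Does 1 divide 8? 8 = 1 x 8, so yes.

By the theorem on linear Diophantine equations, 21h + 13g = 8 has integer solutions if and only if gcd(21, 13) divides 8. Since 1 | 8, solutions exist.

Yes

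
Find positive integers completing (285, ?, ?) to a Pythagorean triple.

We need the other leg and hypotenuse such that 285² + x² = c².
Take x = 880, c = 925: 285² + 880² = 81225 + 774400 = 855625 = 925² ✓
Triple: (285, 880, 925)

(285, 880, 925)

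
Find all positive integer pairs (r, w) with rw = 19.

The positive divisors of 19 are: 1, 19.
Each divisor d gives the pair (d, 19/d):
(1, 19), (19, 1)

(1, 19), (19, 1)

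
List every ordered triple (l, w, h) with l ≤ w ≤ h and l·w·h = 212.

Iterate l from 1 to ⌊212^(1/3)⌋. For each l dividing 212, iterate w ≥ l with w dividing 212/l, and set h = 212/(l·w).
Triples found (4): (1×1×212), (1×2×106), (1×4×53), (2×2×53)

(1×1×212), (1×2×106), (1×4×53), (2×2×53)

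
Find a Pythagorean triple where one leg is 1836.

We need the other leg and hypotenuse such that 1836² + x² = c².
Take x = 105, c = 1839: 1836² + 105² = 3370896 + 11025 = 3381921 = 1839² ✓
Triple: (105, 1836, 1839)

(105, 1836, 1839)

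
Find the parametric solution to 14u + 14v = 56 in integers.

Step 1: Compute gcd(14, 14) = 14.
Since 14 divides 56, solutions exist.

Step 2: Find a particular solution using extended Euclidean algorithm.
We get u₀ = 0, v₀ = 4.
Check: 14*0 + 14*4 = 56 = 56 ✓

Step 3: Write the general solution.
u = 0 + (14/14)t = 0 + 1t
v = 4 - (14/14)t = 4 - 1t
for any integer t.

u = 0 + 1t, v = 4 - 1t for integer t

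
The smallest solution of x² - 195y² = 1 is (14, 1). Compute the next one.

Solutions to x² - Dy² = 1 are generated by powers of (x₀ + y₀√D).
The next solution satisfies x₁ + y₁√195 = (x₀ + y₀√195)², giving:
x₁ = x₀² + 195y₀² = 14² + 195·1² = 196 + 195 = 391
y₁ = 2x₀y₀ = 2·14·1 = 28

Verify: 391² - 195·28² = 152881 - 152880 = 1 ✓

x = 391, y = 28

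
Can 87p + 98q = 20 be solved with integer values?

Step 1: Compute gcd(87, 98).
gcd(87, 98) = 1

Step 2: Check divisibility.
Does 1 divide 20? 20 = 1 x 20, so yes.

By the theorem on linear Diophantine equations, 87p + 98q = 20 has integer solutions if and only if gcd(87, 98) divides 20. Since 1 | 20, solutions exist.

Yes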